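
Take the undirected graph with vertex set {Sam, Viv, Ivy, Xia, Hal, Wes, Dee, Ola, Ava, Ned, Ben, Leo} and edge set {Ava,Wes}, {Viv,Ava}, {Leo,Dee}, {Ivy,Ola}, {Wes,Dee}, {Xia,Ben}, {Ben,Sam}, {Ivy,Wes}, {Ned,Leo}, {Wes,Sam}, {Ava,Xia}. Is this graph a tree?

No

|V| = 12, |E| = 11.
It splits into 2 components, so it cannot be a tree.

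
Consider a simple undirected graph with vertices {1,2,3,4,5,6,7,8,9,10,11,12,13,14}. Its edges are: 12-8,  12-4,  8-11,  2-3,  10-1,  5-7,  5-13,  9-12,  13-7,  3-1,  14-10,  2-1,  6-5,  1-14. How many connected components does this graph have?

Component: {5, 6, 7, 13}
Component: {1, 2, 3, 10, 14}
Component: {4, 8, 9, 11, 12}

3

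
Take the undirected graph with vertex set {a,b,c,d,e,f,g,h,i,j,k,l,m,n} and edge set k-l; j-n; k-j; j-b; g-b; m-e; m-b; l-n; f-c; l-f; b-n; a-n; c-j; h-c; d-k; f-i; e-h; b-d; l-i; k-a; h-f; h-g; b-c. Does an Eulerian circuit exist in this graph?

Degrees: a:2, b:6, c:4, d:2, e:2, f:4, g:2, h:4, i:2, j:4, k:4, l:4, m:2, n:4
All degrees are even and the non-isolated vertices are connected — an Eulerian circuit exists.

Yes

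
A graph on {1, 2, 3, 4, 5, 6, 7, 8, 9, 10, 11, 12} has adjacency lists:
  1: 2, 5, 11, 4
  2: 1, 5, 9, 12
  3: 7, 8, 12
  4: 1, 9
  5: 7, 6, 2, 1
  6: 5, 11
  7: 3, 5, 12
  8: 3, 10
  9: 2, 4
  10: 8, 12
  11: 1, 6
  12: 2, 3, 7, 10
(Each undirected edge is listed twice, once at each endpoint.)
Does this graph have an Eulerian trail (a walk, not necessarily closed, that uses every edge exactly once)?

Yes

Degrees: 1:4, 2:4, 3:3, 4:2, 5:4, 6:2, 7:3, 8:2, 9:2, 10:2, 11:2, 12:4
Odd-degree vertices: 3, 7 (2 total).
The non-isolated vertices are connected and exactly 2 have odd degree, so an Eulerian trail exists (from 3 to 7).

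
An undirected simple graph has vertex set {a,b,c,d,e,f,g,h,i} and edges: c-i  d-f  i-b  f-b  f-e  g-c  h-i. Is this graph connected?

No

Component: {a}
Component: {b, c, d, e, f, g, h, i}
No edge joins these 2 groups, so the graph is disconnected.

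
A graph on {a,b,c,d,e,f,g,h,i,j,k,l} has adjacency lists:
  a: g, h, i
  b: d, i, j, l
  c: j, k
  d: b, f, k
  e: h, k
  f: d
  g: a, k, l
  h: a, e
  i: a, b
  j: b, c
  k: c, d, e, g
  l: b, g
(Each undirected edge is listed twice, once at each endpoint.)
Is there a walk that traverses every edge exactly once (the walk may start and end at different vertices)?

Degrees: a:3, b:4, c:2, d:3, e:2, f:1, g:3, h:2, i:2, j:2, k:4, l:2
Odd-degree vertices: a, d, f, g (4 total).
With 4 odd-degree vertices (more than two), no single trail can use every edge.

No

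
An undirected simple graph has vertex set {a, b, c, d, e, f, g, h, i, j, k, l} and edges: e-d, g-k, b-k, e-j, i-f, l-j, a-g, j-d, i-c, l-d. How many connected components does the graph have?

4

Component: {h}
Component: {c, f, i}
Component: {a, b, g, k}
Component: {d, e, j, l}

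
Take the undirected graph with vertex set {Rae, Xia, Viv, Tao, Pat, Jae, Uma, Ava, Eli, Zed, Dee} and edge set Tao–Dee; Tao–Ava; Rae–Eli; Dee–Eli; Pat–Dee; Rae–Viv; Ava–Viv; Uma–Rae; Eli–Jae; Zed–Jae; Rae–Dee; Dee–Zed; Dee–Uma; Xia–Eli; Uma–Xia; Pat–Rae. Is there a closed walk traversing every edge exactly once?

No

Degrees: Rae:5, Xia:2, Viv:2, Tao:2, Pat:2, Jae:2, Uma:3, Ava:2, Eli:4, Zed:2, Dee:6
Rae, Uma have odd degree; an Eulerian circuit needs every degree to be even, so none exists.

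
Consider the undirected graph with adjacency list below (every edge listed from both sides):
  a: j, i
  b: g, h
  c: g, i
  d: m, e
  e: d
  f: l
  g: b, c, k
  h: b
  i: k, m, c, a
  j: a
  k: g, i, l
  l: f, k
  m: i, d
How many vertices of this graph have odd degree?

6

Degrees: a:2, b:2, c:2, d:2, e:1, f:1, g:3, h:1, i:4, j:1, k:3, l:2, m:2
Odd-degree vertices: e, f, g, h, j, k.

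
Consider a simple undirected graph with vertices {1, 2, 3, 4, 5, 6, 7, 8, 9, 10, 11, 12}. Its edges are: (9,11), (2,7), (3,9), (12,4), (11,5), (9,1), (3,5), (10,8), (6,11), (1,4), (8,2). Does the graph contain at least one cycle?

Yes

|V| = 12, |E| = 11, number of components = 2.
Since 11 > 12 - 2, a cycle must exist; for instance 9-3-5-11-9.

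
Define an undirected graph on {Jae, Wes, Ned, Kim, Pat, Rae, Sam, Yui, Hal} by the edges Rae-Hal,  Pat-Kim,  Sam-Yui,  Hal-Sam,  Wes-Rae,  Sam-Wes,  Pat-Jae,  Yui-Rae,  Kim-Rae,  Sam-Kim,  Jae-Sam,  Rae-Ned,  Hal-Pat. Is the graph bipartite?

Partition the vertices as {Pat, Rae, Sam} vs {Jae, Wes, Ned, Kim, Yui, Hal}. Each listed edge has one endpoint in each part, so the graph is bipartite.

Yes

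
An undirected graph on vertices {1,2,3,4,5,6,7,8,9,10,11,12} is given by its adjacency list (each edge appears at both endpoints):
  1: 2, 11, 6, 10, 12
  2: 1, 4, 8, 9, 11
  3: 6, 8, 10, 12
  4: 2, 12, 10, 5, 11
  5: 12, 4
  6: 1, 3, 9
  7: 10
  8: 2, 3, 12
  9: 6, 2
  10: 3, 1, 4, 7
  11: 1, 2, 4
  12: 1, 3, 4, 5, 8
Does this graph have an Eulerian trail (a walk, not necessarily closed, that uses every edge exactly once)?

Degrees: 1:5, 2:5, 3:4, 4:5, 5:2, 6:3, 7:1, 8:3, 9:2, 10:4, 11:3, 12:5
Odd-degree vertices: 1, 2, 4, 6, 7, 8, 11, 12 (8 total).
An Eulerian trail requires 0 or 2 odd-degree vertices; here there are 8.

No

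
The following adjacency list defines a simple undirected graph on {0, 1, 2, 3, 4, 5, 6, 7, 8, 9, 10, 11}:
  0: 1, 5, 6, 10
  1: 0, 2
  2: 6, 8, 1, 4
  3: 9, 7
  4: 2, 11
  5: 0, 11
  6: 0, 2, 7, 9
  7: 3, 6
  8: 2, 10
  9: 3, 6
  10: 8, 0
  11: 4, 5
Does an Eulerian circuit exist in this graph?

Yes

Degrees: 0:4, 1:2, 2:4, 3:2, 4:2, 5:2, 6:4, 7:2, 8:2, 9:2, 10:2, 11:2
Every vertex has even degree and the edges form a single connected piece, so an Eulerian circuit exists.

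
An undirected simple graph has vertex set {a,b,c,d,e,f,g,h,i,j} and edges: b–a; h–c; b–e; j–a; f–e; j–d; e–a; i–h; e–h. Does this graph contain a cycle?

|V| = 10, |E| = 9, number of components = 2.
Since 9 > 10 - 2, a cycle must exist; for instance a-e-b-a.

Yes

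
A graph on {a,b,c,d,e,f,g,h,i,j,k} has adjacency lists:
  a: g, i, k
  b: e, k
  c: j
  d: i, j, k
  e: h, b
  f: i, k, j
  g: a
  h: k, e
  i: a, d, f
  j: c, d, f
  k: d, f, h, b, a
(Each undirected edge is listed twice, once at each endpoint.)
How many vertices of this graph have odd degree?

8

Degrees: a:3, b:2, c:1, d:3, e:2, f:3, g:1, h:2, i:3, j:3, k:5
Odd-degree vertices: a, c, d, f, g, i, j, k.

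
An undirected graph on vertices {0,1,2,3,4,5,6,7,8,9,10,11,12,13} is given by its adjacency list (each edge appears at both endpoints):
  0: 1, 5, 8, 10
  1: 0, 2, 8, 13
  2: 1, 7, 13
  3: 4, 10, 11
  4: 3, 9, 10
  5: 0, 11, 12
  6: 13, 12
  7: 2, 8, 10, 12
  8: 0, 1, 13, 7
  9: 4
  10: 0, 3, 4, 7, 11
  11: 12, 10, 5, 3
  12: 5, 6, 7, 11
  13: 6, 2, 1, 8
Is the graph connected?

A breadth-first search from 0 visits 0, 1, 10, 5, 8, 13, 2, 4, 11, 7, 3, 12, 6, 9 — all 14 vertices — so the graph is connected.

Yes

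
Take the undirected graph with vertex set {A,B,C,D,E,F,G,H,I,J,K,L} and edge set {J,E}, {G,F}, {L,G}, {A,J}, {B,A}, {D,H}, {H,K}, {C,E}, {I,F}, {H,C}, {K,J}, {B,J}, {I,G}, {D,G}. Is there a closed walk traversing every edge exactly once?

Degrees: A:2, B:2, C:2, D:2, E:2, F:2, G:4, H:3, I:2, J:4, K:2, L:1
H, L have odd degree; an Eulerian circuit needs every degree to be even, so none exists.

No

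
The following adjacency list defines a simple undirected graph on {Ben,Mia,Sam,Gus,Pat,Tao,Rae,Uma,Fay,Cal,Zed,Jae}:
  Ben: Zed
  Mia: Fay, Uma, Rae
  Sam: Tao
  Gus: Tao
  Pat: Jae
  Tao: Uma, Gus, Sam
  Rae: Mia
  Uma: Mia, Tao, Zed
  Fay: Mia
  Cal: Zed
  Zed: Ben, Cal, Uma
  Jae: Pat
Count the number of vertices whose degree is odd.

12

Degrees: Ben:1, Mia:3, Sam:1, Gus:1, Pat:1, Tao:3, Rae:1, Uma:3, Fay:1, Cal:1, Zed:3, Jae:1
Odd-degree vertices: Ben, Mia, Sam, Gus, Pat, Tao, Rae, Uma, Fay, Cal, Zed, Jae.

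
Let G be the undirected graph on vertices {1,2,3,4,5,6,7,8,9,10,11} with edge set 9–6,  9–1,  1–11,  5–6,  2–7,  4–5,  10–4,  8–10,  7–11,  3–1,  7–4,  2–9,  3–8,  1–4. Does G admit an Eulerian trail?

Yes

Degrees: 1:4, 2:2, 3:2, 4:4, 5:2, 6:2, 7:3, 8:2, 9:3, 10:2, 11:2
Odd-degree vertices: 7, 9 (2 total).
The non-isolated vertices are connected and exactly 2 have odd degree, so an Eulerian trail exists (from 7 to 9).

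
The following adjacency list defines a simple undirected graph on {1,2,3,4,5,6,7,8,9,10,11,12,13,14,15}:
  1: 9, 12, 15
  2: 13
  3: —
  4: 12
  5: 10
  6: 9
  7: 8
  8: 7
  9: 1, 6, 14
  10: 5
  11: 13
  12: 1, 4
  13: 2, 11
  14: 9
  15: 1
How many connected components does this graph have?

5

Component: {3}
Component: {5, 10}
Component: {7, 8}
Component: {2, 11, 13}
Component: {1, 4, 6, 9, 12, 14, 15}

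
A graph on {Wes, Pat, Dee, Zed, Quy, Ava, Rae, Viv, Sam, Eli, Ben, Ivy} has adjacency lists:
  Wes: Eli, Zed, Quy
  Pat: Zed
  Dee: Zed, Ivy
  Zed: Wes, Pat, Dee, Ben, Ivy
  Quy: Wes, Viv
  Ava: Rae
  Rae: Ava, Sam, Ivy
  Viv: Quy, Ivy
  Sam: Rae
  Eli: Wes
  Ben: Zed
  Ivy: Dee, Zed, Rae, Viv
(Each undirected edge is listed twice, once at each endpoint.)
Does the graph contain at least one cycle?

Yes

|V| = 12, |E| = 13, number of components = 1.
One cycle is Wes-Zed-Ivy-Viv-Quy-Wes.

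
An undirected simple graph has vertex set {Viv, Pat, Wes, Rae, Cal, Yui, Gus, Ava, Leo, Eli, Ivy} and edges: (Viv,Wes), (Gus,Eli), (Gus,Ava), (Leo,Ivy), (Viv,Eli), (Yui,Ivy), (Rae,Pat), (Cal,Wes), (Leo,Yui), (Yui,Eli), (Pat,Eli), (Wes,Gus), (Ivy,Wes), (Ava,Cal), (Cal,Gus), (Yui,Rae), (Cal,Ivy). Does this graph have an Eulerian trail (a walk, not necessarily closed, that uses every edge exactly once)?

Degrees: Viv:2, Pat:2, Wes:4, Rae:2, Cal:4, Yui:4, Gus:4, Ava:2, Leo:2, Eli:4, Ivy:4
Odd-degree vertices: none (0 total).
With 0 odd-degree vertices and all edges in one connected piece, an Eulerian trail exists.

Yes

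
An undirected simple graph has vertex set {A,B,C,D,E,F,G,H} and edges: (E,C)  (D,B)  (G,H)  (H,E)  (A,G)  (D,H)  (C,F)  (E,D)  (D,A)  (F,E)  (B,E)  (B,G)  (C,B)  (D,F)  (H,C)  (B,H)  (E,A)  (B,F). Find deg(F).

4

Neighbors of F: B, C, D, E.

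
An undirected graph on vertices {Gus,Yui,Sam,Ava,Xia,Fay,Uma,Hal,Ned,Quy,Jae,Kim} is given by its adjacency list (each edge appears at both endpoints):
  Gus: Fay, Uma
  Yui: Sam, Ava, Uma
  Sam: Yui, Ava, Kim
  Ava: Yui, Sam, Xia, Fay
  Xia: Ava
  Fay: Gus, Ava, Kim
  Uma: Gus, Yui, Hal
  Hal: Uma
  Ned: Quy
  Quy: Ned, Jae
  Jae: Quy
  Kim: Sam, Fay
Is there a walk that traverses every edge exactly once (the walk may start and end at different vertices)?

No

Degrees: Gus:2, Yui:3, Sam:3, Ava:4, Xia:1, Fay:3, Uma:3, Hal:1, Ned:1, Quy:2, Jae:1, Kim:2
Odd-degree vertices: Yui, Sam, Xia, Fay, Uma, Hal, Ned, Jae (8 total).
With 8 odd-degree vertices (more than two), no single trail can use every edge.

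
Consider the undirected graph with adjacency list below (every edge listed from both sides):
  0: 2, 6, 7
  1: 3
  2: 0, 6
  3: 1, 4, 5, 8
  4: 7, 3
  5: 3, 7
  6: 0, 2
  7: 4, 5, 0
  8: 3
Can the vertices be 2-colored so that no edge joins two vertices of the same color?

No

2-6-0-2 is an odd cycle (length 3), and a bipartite graph can contain only even cycles.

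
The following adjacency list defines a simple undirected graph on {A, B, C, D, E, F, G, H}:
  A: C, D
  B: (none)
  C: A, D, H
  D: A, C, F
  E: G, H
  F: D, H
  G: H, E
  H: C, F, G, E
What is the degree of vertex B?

B has no neighbors.

0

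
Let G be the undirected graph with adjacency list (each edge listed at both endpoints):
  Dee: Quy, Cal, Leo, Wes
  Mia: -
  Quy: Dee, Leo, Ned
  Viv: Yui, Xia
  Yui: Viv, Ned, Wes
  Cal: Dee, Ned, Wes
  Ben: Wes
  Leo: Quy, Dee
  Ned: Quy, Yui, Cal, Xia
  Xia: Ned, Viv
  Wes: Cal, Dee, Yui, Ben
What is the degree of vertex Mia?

Mia has no neighbors.

0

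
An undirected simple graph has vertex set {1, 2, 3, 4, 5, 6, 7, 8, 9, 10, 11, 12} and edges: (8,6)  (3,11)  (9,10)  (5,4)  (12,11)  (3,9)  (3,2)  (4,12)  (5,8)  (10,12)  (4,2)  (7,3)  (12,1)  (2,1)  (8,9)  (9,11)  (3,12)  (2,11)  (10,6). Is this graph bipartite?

The cycle 11-3-12-11 has length 3, which is odd, so the graph is not bipartite.

No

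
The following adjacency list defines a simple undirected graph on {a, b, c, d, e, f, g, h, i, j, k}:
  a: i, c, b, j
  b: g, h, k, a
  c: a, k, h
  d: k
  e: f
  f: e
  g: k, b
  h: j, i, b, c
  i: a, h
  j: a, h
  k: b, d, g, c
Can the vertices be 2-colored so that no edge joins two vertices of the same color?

No

g-b-k-g is an odd cycle (length 3), and a bipartite graph can contain only even cycles.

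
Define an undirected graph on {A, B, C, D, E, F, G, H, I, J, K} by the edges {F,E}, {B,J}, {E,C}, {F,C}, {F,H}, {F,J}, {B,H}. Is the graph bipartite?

The cycle C-E-F-C has length 3, which is odd, so the graph is not bipartite.

No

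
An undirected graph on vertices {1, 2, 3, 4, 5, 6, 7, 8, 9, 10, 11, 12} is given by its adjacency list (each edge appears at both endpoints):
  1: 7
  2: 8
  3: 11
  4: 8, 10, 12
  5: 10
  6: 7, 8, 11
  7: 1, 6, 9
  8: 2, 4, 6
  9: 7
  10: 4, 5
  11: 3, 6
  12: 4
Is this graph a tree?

The graph has 12 vertices and 11 edges.
Connected and |E| = |V| - 1, which characterizes a tree.

Yes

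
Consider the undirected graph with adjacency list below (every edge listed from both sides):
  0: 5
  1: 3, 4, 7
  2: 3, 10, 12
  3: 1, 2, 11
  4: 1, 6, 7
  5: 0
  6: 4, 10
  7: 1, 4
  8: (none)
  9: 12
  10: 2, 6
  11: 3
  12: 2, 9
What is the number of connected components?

3

Component: {8}
Component: {0, 5}
Component: {1, 2, 3, 4, 6, 7, 9, 10, 11, 12}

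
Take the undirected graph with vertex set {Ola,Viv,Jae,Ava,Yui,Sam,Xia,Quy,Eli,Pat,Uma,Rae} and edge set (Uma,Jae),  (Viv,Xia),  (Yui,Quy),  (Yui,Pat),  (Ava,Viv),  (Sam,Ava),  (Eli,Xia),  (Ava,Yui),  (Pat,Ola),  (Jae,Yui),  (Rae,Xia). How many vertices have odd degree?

8

Degrees: Ola:1, Viv:2, Jae:2, Ava:3, Yui:4, Sam:1, Xia:3, Quy:1, Eli:1, Pat:2, Uma:1, Rae:1
Odd-degree vertices: Ola, Ava, Sam, Xia, Quy, Eli, Uma, Rae.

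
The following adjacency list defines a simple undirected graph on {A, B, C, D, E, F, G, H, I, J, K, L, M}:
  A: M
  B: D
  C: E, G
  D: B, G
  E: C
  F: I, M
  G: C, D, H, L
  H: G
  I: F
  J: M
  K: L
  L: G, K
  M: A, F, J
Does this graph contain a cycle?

|V| = 13, |E| = 11, number of components = 2.
Since 11 = 13 - 2, the graph is a forest and contains no cycle.

No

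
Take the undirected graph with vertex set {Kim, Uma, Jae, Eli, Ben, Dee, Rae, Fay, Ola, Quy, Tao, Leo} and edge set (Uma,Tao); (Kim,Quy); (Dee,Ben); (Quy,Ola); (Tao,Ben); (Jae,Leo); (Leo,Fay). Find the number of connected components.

Component: {Eli}
Component: {Rae}
Component: {Kim, Ola, Quy}
Component: {Jae, Fay, Leo}
Component: {Uma, Ben, Dee, Tao}

5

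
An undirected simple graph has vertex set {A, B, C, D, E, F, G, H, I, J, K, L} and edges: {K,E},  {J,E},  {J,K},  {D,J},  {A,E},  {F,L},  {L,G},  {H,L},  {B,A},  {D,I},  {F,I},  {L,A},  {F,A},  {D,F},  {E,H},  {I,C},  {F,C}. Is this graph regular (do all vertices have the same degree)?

Degrees: A:4, B:1, C:2, D:3, E:4, F:5, G:1, H:2, I:3, J:3, K:2, L:4
Degrees are not all equal (e.g. deg(B)=1 but deg(F)=5); not regular.

No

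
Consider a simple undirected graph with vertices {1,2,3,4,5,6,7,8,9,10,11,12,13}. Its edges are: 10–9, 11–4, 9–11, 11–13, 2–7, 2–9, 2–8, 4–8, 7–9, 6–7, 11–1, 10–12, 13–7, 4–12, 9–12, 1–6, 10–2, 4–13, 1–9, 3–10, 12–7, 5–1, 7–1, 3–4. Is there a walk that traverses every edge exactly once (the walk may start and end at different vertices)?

No

Degrees: 1:5, 2:4, 3:2, 4:5, 5:1, 6:2, 7:6, 8:2, 9:6, 10:4, 11:4, 12:4, 13:3
Odd-degree vertices: 1, 4, 5, 13 (4 total).
With 4 odd-degree vertices (more than two), no single trail can use every edge.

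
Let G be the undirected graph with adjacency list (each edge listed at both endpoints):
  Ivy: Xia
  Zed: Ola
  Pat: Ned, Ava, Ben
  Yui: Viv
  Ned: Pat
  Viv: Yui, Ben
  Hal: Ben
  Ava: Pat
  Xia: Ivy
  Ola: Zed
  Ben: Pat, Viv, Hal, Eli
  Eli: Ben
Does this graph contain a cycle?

No

|V| = 12, |E| = 9, number of components = 3.
A forest on 12 vertices with 3 components has exactly 9 edges, which matches — so no cycle.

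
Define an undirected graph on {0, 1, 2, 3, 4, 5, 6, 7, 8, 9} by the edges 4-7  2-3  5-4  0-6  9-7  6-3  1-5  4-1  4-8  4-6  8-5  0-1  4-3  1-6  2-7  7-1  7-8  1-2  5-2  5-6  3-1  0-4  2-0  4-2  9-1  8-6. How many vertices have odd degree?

2

Degrees: 0:4, 1:8, 2:6, 3:4, 4:8, 5:5, 6:6, 7:5, 8:4, 9:2
Odd-degree vertices: 5, 7.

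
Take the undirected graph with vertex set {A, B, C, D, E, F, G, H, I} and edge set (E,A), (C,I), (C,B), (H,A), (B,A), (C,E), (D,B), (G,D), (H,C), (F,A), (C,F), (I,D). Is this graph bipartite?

Yes

Partition the vertices as {B, E, F, G, H, I} vs {A, C, D}. Each listed edge has one endpoint in each part, so the graph is bipartite.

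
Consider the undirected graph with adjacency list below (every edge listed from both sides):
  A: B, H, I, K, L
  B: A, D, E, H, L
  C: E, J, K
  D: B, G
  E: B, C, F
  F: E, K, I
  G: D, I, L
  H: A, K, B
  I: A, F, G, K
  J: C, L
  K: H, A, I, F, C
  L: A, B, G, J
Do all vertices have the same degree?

Degrees: A:5, B:5, C:3, D:2, E:3, F:3, G:3, H:3, I:4, J:2, K:5, L:4
Degrees are not all equal (e.g. deg(D)=2 but deg(A)=5); not regular.

No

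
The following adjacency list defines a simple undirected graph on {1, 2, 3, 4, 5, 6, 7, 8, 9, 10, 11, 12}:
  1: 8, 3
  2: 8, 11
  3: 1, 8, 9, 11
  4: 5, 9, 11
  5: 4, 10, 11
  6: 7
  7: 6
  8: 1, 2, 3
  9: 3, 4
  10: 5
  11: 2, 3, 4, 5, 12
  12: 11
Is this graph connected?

Component: {6, 7}
Component: {1, 2, 3, 4, 5, 8, 9, 10, 11, 12}
No edge joins these 2 groups, so the graph is disconnected.

No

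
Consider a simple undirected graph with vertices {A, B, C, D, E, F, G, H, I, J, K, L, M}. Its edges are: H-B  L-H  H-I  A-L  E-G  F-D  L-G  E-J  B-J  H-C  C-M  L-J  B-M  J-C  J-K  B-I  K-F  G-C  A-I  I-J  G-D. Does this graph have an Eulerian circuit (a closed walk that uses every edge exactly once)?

Yes

Degrees: A:2, B:4, C:4, D:2, E:2, F:2, G:4, H:4, I:4, J:6, K:2, L:4, M:2
All degrees are even and the non-isolated vertices are connected — an Eulerian circuit exists.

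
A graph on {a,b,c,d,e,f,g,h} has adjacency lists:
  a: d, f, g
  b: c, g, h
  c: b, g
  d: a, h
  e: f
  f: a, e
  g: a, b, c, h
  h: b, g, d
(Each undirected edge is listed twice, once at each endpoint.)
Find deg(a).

Neighbors of a: d, f, g.

3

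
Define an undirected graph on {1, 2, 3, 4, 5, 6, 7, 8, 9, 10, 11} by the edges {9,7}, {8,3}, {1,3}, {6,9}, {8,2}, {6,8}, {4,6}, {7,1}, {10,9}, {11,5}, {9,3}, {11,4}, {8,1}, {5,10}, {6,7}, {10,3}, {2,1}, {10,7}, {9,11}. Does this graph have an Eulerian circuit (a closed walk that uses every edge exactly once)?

Degrees: 1:4, 2:2, 3:4, 4:2, 5:2, 6:4, 7:4, 8:4, 9:5, 10:4, 11:3
9, 11 have odd degree; an Eulerian circuit needs every degree to be even, so none exists.

No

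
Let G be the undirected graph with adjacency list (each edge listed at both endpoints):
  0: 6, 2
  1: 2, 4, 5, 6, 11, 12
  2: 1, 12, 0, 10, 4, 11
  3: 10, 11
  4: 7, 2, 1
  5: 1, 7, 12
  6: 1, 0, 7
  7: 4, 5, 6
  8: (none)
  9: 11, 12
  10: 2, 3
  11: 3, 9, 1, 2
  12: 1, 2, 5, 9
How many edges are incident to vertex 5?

Neighbors of 5: 1, 7, 12.

3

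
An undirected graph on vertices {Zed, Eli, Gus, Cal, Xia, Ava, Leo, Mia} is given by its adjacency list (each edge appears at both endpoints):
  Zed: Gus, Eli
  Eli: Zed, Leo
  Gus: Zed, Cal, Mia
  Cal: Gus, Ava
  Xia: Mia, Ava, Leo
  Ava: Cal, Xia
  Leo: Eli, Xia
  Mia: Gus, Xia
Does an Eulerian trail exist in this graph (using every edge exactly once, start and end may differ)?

Yes

Degrees: Zed:2, Eli:2, Gus:3, Cal:2, Xia:3, Ava:2, Leo:2, Mia:2
Odd-degree vertices: Gus, Xia (2 total).
The non-isolated vertices are connected and exactly 2 have odd degree, so an Eulerian trail exists (from Gus to Xia).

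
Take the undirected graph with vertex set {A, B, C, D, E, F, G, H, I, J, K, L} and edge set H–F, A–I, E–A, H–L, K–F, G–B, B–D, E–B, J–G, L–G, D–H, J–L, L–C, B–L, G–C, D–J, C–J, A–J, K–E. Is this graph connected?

Starting from A and exploring outward reaches every vertex (A, J, E, I, G, C, D, L, K, B, H, F); the graph is connected.

Yes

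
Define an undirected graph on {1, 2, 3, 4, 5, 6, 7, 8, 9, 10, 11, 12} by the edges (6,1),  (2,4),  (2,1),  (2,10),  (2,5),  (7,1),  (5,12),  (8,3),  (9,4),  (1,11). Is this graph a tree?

|V| = 12, |E| = 10.
It is not connected, so it is not a tree.

No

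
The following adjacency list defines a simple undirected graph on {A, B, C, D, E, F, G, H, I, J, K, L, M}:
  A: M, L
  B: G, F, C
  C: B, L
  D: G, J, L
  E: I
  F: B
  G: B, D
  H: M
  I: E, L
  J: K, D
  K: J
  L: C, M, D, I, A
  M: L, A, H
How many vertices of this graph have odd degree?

Degrees: A:2, B:3, C:2, D:3, E:1, F:1, G:2, H:1, I:2, J:2, K:1, L:5, M:3
Odd-degree vertices: B, D, E, F, H, K, L, M.

8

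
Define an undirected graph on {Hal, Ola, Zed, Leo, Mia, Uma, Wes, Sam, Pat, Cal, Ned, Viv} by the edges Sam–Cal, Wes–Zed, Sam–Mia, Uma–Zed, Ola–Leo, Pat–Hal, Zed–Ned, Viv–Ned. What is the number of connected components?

4

Component: {Hal, Pat}
Component: {Ola, Leo}
Component: {Mia, Sam, Cal}
Component: {Zed, Uma, Wes, Ned, Viv}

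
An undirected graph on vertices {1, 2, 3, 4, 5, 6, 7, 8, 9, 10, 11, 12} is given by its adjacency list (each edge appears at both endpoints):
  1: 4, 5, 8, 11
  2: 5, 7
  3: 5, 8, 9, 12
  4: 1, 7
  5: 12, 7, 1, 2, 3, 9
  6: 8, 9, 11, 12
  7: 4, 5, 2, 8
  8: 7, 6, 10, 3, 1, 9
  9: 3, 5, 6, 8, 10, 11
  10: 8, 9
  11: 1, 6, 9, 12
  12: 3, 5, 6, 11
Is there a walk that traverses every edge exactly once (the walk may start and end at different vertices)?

Degrees: 1:4, 2:2, 3:4, 4:2, 5:6, 6:4, 7:4, 8:6, 9:6, 10:2, 11:4, 12:4
Odd-degree vertices: none (0 total).
With 0 odd-degree vertices and all edges in one connected piece, an Eulerian trail exists.

Yes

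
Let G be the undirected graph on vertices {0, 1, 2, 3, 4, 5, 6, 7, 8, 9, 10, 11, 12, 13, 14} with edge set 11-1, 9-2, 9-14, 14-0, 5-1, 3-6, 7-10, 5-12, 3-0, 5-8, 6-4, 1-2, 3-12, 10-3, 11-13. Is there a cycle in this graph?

Yes

The graph has 15 vertices, 15 edges, and 1 connected component.
One cycle is 0-3-12-5-1-2-9-14-0.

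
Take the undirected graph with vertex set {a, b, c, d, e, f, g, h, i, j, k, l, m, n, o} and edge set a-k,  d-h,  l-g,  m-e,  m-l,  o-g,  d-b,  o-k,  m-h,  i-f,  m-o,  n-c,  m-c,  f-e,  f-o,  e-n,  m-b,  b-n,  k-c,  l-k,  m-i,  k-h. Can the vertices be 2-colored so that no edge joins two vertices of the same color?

Yes

A valid 2-coloring puts {d, f, g, j, k, m, n} on one side and {a, b, c, e, h, i, l, o} on the other; every edge crosses between the two sides.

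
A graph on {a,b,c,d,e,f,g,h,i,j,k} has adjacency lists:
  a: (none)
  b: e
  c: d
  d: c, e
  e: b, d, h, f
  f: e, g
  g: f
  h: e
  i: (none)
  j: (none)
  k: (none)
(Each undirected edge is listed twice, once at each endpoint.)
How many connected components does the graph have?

Component: {a}
Component: {i}
Component: {j}
Component: {k}
Component: {b, c, d, e, f, g, h}

5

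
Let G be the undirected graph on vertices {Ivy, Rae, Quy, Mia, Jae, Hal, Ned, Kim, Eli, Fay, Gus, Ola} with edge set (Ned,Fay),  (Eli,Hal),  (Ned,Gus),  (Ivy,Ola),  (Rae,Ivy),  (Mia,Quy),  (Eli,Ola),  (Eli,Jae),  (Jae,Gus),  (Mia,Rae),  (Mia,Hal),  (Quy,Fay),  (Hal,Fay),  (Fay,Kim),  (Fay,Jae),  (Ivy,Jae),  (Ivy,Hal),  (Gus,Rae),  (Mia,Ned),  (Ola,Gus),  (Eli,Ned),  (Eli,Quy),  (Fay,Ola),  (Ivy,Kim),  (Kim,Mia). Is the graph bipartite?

Color {Rae, Quy, Jae, Hal, Ned, Kim, Ola} black and {Ivy, Mia, Eli, Fay, Gus} white. No edge joins two same-colored vertices, so the graph is bipartite.

Yes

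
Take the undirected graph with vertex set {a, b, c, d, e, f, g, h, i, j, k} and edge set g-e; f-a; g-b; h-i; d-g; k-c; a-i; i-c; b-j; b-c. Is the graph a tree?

Yes

The graph has 11 vertices and 10 edges.
Connected and |E| = |V| - 1, which characterizes a tree.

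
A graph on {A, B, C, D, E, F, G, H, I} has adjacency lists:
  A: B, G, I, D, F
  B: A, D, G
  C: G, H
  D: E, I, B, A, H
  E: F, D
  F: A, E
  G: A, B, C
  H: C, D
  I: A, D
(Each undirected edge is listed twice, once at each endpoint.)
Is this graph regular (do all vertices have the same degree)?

No

Degrees: A:5, B:3, C:2, D:5, E:2, F:2, G:3, H:2, I:2
Vertex C has degree 2 while A has degree 5, so the graph is not regular.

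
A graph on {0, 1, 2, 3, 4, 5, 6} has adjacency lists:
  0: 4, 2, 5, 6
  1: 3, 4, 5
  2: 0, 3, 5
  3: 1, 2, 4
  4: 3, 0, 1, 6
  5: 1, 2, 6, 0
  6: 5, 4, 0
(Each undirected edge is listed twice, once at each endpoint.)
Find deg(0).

Neighbors of 0: 2, 4, 5, 6.

4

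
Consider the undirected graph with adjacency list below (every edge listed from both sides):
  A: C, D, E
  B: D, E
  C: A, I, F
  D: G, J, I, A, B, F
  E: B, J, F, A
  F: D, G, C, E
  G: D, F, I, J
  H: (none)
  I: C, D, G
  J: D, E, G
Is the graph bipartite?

D-G-J-D is an odd cycle (length 3), and a bipartite graph can contain only even cycles.

No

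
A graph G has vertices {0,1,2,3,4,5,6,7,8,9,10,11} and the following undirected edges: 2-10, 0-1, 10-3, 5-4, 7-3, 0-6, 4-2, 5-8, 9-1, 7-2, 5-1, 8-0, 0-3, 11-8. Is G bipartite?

No

5-4-2-7-3-0-8-5 is an odd cycle (length 7), and a bipartite graph can contain only even cycles.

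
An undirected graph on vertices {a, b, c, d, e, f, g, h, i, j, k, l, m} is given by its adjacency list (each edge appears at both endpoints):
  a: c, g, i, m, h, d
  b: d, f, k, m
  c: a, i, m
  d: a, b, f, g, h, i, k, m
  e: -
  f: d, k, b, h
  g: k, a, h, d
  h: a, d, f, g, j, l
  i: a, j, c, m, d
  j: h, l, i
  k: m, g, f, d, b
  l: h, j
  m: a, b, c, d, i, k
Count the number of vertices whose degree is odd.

4

Degrees: a:6, b:4, c:3, d:8, e:0, f:4, g:4, h:6, i:5, j:3, k:5, l:2, m:6
Odd-degree vertices: c, i, j, k.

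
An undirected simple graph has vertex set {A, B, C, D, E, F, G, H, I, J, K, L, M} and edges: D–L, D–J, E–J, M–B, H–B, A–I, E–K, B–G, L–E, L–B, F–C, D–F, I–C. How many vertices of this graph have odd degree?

Degrees: A:1, B:4, C:2, D:3, E:3, F:2, G:1, H:1, I:2, J:2, K:1, L:3, M:1
Odd-degree vertices: A, D, E, G, H, K, L, M.

8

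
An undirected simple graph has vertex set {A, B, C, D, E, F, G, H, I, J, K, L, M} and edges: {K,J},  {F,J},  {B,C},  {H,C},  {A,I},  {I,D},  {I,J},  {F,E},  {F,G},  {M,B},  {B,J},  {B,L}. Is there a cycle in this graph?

No

The graph has 13 vertices, 12 edges, and 1 connected component.
Since 12 = 13 - 1, the graph is a forest and contains no cycle.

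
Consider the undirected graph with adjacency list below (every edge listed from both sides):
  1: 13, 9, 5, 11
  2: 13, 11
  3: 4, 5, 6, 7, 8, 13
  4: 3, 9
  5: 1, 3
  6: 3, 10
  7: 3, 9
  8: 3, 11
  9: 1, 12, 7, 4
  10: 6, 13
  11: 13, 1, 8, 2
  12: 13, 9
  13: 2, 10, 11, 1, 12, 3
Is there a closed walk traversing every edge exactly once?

Degrees: 1:4, 2:2, 3:6, 4:2, 5:2, 6:2, 7:2, 8:2, 9:4, 10:2, 11:4, 12:2, 13:6
All degrees are even and the non-isolated vertices are connected — an Eulerian circuit exists.

Yes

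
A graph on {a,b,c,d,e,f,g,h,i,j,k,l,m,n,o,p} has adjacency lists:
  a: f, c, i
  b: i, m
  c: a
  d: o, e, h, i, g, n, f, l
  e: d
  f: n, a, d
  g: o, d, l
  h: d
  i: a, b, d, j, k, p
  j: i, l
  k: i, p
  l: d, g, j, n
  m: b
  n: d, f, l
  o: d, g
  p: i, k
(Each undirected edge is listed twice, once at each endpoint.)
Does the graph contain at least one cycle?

Yes

The graph has 16 vertices, 22 edges, and 1 connected component.
Since 22 > 16 - 1, a cycle must exist; for instance a-i-d-n-f-a.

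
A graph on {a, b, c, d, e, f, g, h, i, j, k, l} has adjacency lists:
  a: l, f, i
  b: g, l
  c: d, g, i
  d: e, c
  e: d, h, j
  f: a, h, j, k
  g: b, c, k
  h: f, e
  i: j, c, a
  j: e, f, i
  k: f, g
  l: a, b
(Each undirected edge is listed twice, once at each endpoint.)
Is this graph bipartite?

No

The cycle c-d-e-h-f-k-g-c has length 7, which is odd, so the graph is not bipartite.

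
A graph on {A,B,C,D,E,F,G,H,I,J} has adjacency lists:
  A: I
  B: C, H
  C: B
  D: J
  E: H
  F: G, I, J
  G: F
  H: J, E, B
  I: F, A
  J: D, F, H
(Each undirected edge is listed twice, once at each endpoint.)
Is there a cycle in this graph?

No

The graph has 10 vertices, 9 edges, and 1 connected component.
Since 9 = 10 - 1, the graph is a forest and contains no cycle.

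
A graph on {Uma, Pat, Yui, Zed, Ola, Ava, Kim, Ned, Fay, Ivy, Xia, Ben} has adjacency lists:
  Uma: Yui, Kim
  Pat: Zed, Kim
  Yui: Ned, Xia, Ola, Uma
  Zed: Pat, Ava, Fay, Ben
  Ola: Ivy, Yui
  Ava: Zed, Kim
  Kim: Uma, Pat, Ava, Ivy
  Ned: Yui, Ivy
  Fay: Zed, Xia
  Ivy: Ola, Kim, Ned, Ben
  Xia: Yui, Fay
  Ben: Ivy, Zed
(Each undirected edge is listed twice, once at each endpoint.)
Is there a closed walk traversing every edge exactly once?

Degrees: Uma:2, Pat:2, Yui:4, Zed:4, Ola:2, Ava:2, Kim:4, Ned:2, Fay:2, Ivy:4, Xia:2, Ben:2
All degrees are even and the non-isolated vertices are connected — an Eulerian circuit exists.

Yes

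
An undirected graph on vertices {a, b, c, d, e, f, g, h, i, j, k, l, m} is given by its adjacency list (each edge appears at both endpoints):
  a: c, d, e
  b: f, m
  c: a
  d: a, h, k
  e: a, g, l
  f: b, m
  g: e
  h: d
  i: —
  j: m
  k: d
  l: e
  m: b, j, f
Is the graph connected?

Component: {i}
Component: {b, f, j, m}
Component: {a, c, d, e, g, h, k, l}
There are 3 separate components, so the graph is not connected.

No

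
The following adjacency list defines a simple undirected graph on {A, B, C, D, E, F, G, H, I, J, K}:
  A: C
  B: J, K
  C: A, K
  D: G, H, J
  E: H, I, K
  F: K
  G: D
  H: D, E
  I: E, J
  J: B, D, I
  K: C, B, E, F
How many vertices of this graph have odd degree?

Degrees: A:1, B:2, C:2, D:3, E:3, F:1, G:1, H:2, I:2, J:3, K:4
Odd-degree vertices: A, D, E, F, G, J.

6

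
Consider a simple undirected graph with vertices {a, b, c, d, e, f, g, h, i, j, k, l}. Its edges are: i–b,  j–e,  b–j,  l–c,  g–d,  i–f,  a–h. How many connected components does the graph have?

5

Component: {k}
Component: {a, h}
Component: {c, l}
Component: {d, g}
Component: {b, e, f, i, j}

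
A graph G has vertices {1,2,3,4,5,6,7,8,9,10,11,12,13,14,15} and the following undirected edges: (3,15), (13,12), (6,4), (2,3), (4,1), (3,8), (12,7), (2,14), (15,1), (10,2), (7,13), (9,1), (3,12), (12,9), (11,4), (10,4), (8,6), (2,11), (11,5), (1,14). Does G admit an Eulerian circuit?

No

Degrees: 1:4, 2:4, 3:4, 4:4, 5:1, 6:2, 7:2, 8:2, 9:2, 10:2, 11:3, 12:4, 13:2, 14:2, 15:2
Vertices with odd degree: 5, 11. An Eulerian circuit requires all degrees even.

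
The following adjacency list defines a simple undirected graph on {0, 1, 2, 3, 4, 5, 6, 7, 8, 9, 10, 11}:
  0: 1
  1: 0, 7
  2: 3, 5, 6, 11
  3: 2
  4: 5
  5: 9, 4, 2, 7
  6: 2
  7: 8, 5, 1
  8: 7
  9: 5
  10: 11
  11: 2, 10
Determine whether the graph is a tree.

Yes

|V| = 12, |E| = 11.
It is connected with exactly 11 edges, hence acyclic — it is a tree.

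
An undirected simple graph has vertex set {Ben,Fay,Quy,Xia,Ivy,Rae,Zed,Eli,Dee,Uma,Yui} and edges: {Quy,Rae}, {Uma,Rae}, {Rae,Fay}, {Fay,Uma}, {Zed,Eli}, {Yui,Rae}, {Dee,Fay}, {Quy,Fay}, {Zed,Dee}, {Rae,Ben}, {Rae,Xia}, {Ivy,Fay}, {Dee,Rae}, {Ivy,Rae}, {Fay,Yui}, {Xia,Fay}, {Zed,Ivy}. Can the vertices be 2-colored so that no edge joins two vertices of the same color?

No

Rae-Fay-Yui-Rae is an odd cycle (length 3), and a bipartite graph can contain only even cycles.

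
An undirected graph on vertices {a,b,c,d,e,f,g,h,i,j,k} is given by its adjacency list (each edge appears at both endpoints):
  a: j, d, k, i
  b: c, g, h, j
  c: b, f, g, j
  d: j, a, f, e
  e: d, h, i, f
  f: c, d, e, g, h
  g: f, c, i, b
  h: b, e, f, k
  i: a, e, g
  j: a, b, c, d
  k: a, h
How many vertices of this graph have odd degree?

Degrees: a:4, b:4, c:4, d:4, e:4, f:5, g:4, h:4, i:3, j:4, k:2
Odd-degree vertices: f, i.

2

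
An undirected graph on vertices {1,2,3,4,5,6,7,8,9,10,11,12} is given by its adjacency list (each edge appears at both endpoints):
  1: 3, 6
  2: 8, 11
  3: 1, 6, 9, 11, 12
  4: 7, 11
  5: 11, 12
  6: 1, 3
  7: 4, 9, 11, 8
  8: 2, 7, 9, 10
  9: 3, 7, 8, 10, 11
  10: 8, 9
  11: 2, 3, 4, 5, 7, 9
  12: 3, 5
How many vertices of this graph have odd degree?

Degrees: 1:2, 2:2, 3:5, 4:2, 5:2, 6:2, 7:4, 8:4, 9:5, 10:2, 11:6, 12:2
Odd-degree vertices: 3, 9.

2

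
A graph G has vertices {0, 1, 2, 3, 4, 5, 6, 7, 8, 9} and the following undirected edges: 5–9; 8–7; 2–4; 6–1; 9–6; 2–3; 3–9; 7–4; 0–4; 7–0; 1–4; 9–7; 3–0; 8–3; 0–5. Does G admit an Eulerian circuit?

Yes

Degrees: 0:4, 1:2, 2:2, 3:4, 4:4, 5:2, 6:2, 7:4, 8:2, 9:4
All degrees are even and the non-isolated vertices are connected — an Eulerian circuit exists.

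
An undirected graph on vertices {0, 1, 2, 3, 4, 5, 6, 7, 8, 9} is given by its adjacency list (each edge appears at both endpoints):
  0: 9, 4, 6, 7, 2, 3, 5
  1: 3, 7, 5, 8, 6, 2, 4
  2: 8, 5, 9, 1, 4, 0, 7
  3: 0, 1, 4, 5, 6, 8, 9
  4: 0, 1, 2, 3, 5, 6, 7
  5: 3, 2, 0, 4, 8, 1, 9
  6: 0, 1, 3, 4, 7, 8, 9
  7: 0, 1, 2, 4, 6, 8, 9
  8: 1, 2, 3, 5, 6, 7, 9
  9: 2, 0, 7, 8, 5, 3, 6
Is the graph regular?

Degrees: 0:7, 1:7, 2:7, 3:7, 4:7, 5:7, 6:7, 7:7, 8:7, 9:7
Every vertex has degree 7, so the graph is 7-regular.

Yes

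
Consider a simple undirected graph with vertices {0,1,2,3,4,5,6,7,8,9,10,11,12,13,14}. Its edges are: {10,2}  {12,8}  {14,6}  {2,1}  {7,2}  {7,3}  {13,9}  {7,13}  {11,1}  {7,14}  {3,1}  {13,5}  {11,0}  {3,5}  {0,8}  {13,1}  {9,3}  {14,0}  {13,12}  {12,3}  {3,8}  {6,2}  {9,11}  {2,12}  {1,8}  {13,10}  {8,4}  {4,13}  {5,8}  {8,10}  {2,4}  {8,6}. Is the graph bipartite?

No

1-3-8-1 is an odd cycle (length 3), and a bipartite graph can contain only even cycles.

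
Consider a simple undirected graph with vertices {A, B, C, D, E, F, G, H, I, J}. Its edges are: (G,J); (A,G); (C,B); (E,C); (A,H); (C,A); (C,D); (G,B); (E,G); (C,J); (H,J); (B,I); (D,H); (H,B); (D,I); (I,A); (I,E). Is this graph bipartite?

A valid 2-coloring puts {C, F, G, H, I} on one side and {A, B, D, E, J} on the other; every edge crosses between the two sides.

Yes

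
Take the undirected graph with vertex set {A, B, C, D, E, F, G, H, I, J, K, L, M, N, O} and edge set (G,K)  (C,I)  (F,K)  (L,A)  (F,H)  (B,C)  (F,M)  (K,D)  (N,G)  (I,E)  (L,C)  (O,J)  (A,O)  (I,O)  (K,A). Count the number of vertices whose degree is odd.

Degrees: A:3, B:1, C:3, D:1, E:1, F:3, G:2, H:1, I:3, J:1, K:4, L:2, M:1, N:1, O:3
Odd-degree vertices: A, B, C, D, E, F, H, I, J, M, N, O.

12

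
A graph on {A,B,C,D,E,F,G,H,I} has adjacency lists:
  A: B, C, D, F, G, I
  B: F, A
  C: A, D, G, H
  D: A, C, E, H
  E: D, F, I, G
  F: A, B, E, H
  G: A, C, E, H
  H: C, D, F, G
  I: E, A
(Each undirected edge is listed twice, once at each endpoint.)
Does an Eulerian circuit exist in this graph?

Yes

Degrees: A:6, B:2, C:4, D:4, E:4, F:4, G:4, H:4, I:2
Every vertex has even degree and the edges form a single connected piece, so an Eulerian circuit exists.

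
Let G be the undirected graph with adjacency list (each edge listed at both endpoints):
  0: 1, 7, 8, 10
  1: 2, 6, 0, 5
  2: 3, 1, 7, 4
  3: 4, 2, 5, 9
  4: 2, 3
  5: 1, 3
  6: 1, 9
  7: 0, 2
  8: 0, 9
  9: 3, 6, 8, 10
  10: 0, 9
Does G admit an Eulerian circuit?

Degrees: 0:4, 1:4, 2:4, 3:4, 4:2, 5:2, 6:2, 7:2, 8:2, 9:4, 10:2
Every vertex has even degree and the edges form a single connected piece, so an Eulerian circuit exists.

Yes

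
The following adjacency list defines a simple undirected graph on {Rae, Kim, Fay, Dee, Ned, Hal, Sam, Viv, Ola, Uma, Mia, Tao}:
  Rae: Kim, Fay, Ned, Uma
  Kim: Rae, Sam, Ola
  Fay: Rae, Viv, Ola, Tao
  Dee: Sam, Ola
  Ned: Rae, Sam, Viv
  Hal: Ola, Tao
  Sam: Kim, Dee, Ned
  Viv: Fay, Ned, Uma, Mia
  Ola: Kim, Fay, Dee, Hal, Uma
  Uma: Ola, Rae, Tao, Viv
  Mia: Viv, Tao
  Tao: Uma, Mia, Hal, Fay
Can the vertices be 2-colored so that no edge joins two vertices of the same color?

A valid 2-coloring puts {Kim, Fay, Dee, Ned, Hal, Uma, Mia} on one side and {Rae, Sam, Viv, Ola, Tao} on the other; every edge crosses between the two sides.

Yes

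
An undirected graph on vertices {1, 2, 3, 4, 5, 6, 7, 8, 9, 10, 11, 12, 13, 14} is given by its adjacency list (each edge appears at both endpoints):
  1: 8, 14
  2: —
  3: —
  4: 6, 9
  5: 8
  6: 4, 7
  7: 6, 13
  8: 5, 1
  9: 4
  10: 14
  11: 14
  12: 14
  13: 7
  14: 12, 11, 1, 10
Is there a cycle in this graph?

|V| = 14, |E| = 10, number of components = 4.
Since 10 = 14 - 4, the graph is a forest and contains no cycle.

No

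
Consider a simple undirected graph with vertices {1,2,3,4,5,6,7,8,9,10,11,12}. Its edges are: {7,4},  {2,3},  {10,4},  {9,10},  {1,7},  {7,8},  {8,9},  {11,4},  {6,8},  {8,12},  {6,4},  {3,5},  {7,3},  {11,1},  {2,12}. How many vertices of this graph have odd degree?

Degrees: 1:2, 2:2, 3:3, 4:4, 5:1, 6:2, 7:4, 8:4, 9:2, 10:2, 11:2, 12:2
Odd-degree vertices: 3, 5.

2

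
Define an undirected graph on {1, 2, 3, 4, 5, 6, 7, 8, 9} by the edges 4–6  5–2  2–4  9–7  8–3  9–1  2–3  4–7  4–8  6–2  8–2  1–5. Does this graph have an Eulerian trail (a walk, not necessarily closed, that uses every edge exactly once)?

Degrees: 1:2, 2:5, 3:2, 4:4, 5:2, 6:2, 7:2, 8:3, 9:2
Odd-degree vertices: 2, 8 (2 total).
With 2 odd-degree vertices and all edges in one connected piece, an Eulerian trail exists (from 2 to 8).

Yes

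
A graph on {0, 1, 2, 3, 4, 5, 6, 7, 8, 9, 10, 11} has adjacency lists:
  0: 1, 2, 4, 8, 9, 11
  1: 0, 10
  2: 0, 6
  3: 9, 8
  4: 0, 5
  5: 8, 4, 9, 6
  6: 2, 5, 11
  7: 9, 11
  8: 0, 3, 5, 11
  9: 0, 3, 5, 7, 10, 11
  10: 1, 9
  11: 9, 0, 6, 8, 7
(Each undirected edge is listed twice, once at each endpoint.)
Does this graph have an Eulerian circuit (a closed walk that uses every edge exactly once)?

Degrees: 0:6, 1:2, 2:2, 3:2, 4:2, 5:4, 6:3, 7:2, 8:4, 9:6, 10:2, 11:5
Vertices with odd degree: 6, 11. An Eulerian circuit requires all degrees even.

No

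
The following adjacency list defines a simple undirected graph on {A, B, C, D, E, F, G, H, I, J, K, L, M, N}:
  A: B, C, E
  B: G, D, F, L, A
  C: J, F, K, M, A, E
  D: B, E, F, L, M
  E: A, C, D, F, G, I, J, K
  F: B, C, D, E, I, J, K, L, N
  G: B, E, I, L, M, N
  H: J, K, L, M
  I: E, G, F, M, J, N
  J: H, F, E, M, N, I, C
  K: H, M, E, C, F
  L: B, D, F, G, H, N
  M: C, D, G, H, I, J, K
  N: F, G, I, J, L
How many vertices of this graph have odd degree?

8

Degrees: A:3, B:5, C:6, D:5, E:8, F:9, G:6, H:4, I:6, J:7, K:5, L:6, M:7, N:5
Odd-degree vertices: A, B, D, F, J, K, M, N.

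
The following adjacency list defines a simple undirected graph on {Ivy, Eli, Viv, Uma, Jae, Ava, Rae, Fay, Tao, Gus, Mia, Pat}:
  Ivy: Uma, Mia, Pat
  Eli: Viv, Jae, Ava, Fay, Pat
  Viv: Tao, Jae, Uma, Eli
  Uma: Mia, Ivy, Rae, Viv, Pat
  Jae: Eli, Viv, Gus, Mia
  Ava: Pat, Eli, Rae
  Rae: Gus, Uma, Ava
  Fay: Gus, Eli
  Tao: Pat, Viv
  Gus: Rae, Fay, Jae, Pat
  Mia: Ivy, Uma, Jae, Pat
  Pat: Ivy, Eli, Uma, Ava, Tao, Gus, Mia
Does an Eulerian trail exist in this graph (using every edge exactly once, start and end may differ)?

No

Degrees: Ivy:3, Eli:5, Viv:4, Uma:5, Jae:4, Ava:3, Rae:3, Fay:2, Tao:2, Gus:4, Mia:4, Pat:7
Odd-degree vertices: Ivy, Eli, Uma, Ava, Rae, Pat (6 total).
With 6 odd-degree vertices (more than two), no single trail can use every edge.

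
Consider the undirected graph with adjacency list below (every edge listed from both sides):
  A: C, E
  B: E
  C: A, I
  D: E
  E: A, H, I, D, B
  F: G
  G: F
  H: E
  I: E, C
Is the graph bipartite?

Yes

Color {C, E, G} black and {A, B, D, F, H, I} white. No edge joins two same-colored vertices, so the graph is bipartite.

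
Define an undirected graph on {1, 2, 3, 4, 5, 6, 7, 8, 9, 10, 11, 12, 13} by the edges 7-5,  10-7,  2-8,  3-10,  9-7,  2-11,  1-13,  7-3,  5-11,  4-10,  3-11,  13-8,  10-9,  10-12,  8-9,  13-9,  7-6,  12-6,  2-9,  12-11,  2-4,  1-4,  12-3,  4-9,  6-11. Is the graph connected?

Yes

Starting from 1 and exploring outward reaches every vertex (1, 4, 13, 9, 2, 10, 8, 7, 11, 3, 12, 6, 5); the graph is connected.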